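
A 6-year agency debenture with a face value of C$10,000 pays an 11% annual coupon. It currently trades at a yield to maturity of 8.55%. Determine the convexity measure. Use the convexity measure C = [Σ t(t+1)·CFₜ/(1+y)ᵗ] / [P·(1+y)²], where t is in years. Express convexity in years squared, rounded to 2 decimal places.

26.01

With y = 0.0855:
  t   CF        PV=CF/(1+0.0855)^t    t·PV        t(t+1)·PV
  1     1,100.00     1,013.3579     1,013.3579       2,026.7158
  2     1,100.00       933.5402     1,867.0804       5,601.2413
  3     1,100.00       860.0094     2,580.0282      10,320.1129
  4     1,100.00       792.2703     3,169.0812      15,845.4059
  5     1,100.00       729.8667     3,649.3335      21,896.0008
  6    11,100.00     6,784.9088    40,709.4526     284,966.1680
  Σ                 11,113.9533    52,988.3338     340,655.6448
P = 11,113.9533.
Convexity = Σ t(t+1)·PV / [P·(1+y)²] = 340,655.6448 / (11,113.9533 × 1.178310) = 26.01282.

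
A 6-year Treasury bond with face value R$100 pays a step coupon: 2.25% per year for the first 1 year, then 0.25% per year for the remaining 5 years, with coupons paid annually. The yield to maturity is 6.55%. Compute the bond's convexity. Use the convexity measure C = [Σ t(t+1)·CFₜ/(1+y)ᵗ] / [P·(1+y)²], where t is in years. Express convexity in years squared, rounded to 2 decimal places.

35.70

With y = 0.0655:
  t   CF        PV=CF/(1+0.0655)^t    t·PV        t(t+1)·PV
  1         2.25         2.1117         2.1117           4.2234
  2         0.25         0.2202         0.4404           1.3212
  3         0.25         0.2067         0.6200           2.4801
  4         0.25         0.1940         0.7759           3.8793
  5         0.25         0.1820         0.9102           5.4613
  6       100.25        68.5115       411.0692       2,877.4842
  Σ                     71.4261       415.9274       2,894.8495
P = 71.4261.
Convexity = Σ t(t+1)·PV / [P·(1+y)²] = 2,894.8495 / (71.4261 × 1.135290) = 35.69950.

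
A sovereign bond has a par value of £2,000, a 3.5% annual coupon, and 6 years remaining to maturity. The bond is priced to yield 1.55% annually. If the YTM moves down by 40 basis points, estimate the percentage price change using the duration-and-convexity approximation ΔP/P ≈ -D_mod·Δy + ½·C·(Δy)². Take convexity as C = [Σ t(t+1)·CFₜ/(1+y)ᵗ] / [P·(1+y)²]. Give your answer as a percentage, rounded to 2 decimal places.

+2.21%

With y = 0.0155:
  t   CF        PV=CF/(1+0.0155)^t    t·PV        t(t+1)·PV
  1        70.00        68.9316        68.9316         137.8631
  2        70.00        67.8794       135.7589         407.2766
  3        70.00        66.8434       200.5301         802.1203
  4        70.00        65.8231       263.2924       1,316.4620
  5        70.00        64.8184       324.0921       1,944.5524
  6     2,070.00     1,887.5166    11,325.0996      79,275.6971
  Σ                  2,221.8125    12,317.7045      83,883.9715
P = 2,221.8125; D_Mac = 5.54399 yrs; D_mod = 5.45937 yrs; C = 36.61101.
Duration effect: -5.45937 × (-0.004) = +0.021837
Convexity effect: 0.5 × 36.61101 × (-0.004)² = +0.0002929
ΔP/P ≈ +0.021837 + 0.0002929 = +0.022130 = +2.2130%.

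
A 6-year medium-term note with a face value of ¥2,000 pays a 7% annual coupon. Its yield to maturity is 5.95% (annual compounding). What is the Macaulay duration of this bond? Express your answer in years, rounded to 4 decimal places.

5.1253 years

Periodic yield y = 0.0595. Discount each cash flow and weight by its year:
  t   CF        PV=CF/(1+0.0595)^t    t·PV
  1       140.00       132.1378       132.1378
  2       140.00       124.7171       249.4343
  3       140.00       117.7132       353.1396
  4       140.00       111.1026       444.4104
  5       140.00       104.8632       524.3161
  6     2,140.00     1,512.8923     9,077.3537
  Σ                  2,103.4262    10,780.7919
Price P = Σ PV = 2,103.4262.
Macaulay duration = Σ(t·PV) / P = 10,780.7919 / 2,103.4262 = 5.12535 years.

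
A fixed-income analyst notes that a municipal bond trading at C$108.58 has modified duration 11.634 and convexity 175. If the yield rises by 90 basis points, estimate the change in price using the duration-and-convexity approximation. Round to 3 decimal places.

-C$10.599

Duration effect: -D_mod·Δy = -11.634 × (+0.009) = -0.104706
Convexity effect: ½·C·(Δy)² = 0.5 × 175 × (0.009)² = +0.0070875
ΔP/P ≈ -0.104706 + 0.0070875 = -0.0976185
ΔP ≈ 108.58 × (-0.0976185) = -10.59941673.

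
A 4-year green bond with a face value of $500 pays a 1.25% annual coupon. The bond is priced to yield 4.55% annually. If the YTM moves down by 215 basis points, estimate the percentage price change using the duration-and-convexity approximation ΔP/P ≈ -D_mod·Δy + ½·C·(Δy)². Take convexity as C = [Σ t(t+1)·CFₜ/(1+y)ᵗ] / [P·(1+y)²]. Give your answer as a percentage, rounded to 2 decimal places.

With y = 0.0455:
  t   CF        PV=CF/(1+0.0455)^t    t·PV        t(t+1)·PV
  1         6.25         5.9780         5.9780          11.9560
  2         6.25         5.7178        11.4357          34.3070
  3         6.25         5.4690        16.4070          65.6280
  4       506.25       423.7102     1,694.8407       8,474.2034
  Σ                    440.8750     1,728.6614       8,586.0944
P = 440.8750; D_Mac = 3.92098 yrs; D_mod = 3.75034 yrs; C = 17.81690.
Duration effect: -3.75034 × (-0.0215) = +0.080632
Convexity effect: 0.5 × 17.81690 × (-0.0215)² = +0.0041179
ΔP/P ≈ +0.080632 + 0.0041179 = +0.084750 = +8.4750%.

+8.48%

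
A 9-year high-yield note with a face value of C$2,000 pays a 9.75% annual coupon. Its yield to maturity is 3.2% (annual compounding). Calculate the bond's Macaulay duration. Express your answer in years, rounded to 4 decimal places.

6.8966 years

Periodic yield y = 0.032. Discount each cash flow and weight by its year:
  t   CF        PV=CF/(1+0.032)^t    t·PV
  1       195.00       188.9535       188.9535
  2       195.00       183.0945       366.1889
  3       195.00       177.4171       532.2514
  4       195.00       171.9158       687.6632
  5       195.00       166.5851       832.9254
  6       195.00       161.4197       968.5180
  7       195.00       156.4144     1,094.9008
  8       195.00       151.5643     1,212.5147
  9     2,195.00     1,653.1690    14,878.5209
  Σ                  3,010.5334    20,762.4368
Price P = Σ PV = 3,010.5334.
Macaulay duration = Σ(t·PV) / P = 20,762.4368 / 3,010.5334 = 6.89660 years.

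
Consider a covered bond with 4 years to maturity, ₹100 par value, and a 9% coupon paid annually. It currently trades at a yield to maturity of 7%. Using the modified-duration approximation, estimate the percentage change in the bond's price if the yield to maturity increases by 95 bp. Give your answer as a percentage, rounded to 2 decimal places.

-3.15%

Periodic yield y = 0.07. Modified duration first:
  t   CF        PV=CF/(1+0.07)^t    t·PV
  1         9.00         8.4112         8.4112
  2         9.00         7.8609        15.7219
  3         9.00         7.3467        22.0400
  4       109.00        83.1556       332.6223
  Σ                    106.7744       378.7955
P = 106.7744; D_Mac = 3.54762 yrs; D_mod = 3.54762/(1+0.07) = 3.31554 yrs.
ΔP/P ≈ -D_mod · Δy = -3.31554 × (+0.0095) = -0.031498 = -3.1498%.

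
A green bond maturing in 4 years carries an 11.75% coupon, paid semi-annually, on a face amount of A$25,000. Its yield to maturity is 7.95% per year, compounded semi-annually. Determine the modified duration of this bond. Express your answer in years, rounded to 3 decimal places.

Periodic yield y = 0.03975. First find Macaulay duration:
  t   CF        PV=CF/(1+0.03975)^t    t·PV
  1     1,468.75     1,412.5992     1,412.5992
  2     1,468.75     1,358.5950     2,717.1901
  3     1,468.75     1,306.6555     3,919.9664
  4     1,468.75     1,256.7016     5,026.8063
  5     1,468.75     1,208.6575     6,043.2873
  6     1,468.75     1,162.4501     6,974.7004
  7     1,468.75     1,118.0092     7,826.0644
  8    26,468.75    19,377.6898   155,021.5185
  Σ                 28,201.3578   188,942.1326
P = 28,201.3578; Macaulay duration = 188,942.1326 / 28,201.3578 = 6.69975 half-year periods = 3.34988 years.
Modified duration = D_Mac / (1 + y) = 3.34988 / 1.03975 = 3.22181 years.

3.222 years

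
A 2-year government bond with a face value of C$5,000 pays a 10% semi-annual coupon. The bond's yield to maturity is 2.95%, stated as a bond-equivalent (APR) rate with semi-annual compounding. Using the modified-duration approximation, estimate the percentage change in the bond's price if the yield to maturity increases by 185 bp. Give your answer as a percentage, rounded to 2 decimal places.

Periodic yield y = 0.01475. Modified duration first:
  t   CF        PV=CF/(1+0.01475)^t    t·PV
  1       250.00       246.3661       246.3661
  2       250.00       242.7850       485.5700
  3       250.00       239.2560       717.7680
  4     5,250.00     4,951.3436    19,805.3743
  Σ                  5,679.7507    21,255.0784
P = 5,679.7507; D_Mac = 3.74226 half-year periods = 1.87113 yrs; D_mod = 1.87113/(1+0.01475) = 1.84393 yrs.
ΔP/P ≈ -D_mod · Δy = -1.84393 × (+0.0185) = -0.034113 = -3.4113%.

-3.41%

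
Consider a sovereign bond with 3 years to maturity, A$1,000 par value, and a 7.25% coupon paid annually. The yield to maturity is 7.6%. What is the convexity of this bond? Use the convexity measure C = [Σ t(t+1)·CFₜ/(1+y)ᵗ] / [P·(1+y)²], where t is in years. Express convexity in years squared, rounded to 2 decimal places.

9.45

With y = 0.076:
  t   CF        PV=CF/(1+0.076)^t    t·PV        t(t+1)·PV
  1        72.50        67.3792        67.3792         134.7584
  2        72.50        62.6201       125.2401         375.7203
  3     1,072.50       860.9154     2,582.7463      10,330.9850
  Σ                    990.9147     2,775.3656      10,841.4638
P = 990.9147.
Convexity = Σ t(t+1)·PV / [P·(1+y)²] = 10,841.4638 / (990.9147 × 1.157776) = 9.44990.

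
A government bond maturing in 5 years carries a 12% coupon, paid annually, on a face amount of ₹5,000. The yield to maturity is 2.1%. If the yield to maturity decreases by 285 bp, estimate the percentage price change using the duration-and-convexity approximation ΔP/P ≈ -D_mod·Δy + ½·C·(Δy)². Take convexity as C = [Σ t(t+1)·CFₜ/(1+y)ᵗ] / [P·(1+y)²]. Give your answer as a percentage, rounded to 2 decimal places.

+12.69%

With y = 0.021:
  t   CF        PV=CF/(1+0.021)^t    t·PV        t(t+1)·PV
  1       600.00       587.6592       587.6592       1,175.3183
  2       600.00       575.5721     1,151.1443       3,453.4329
  3       600.00       563.7337     1,691.2012       6,764.8048
  4       600.00       552.1388     2,208.5553      11,042.7764
  5     5,600.00     5,047.3023    25,236.5115     151,419.0689
  Σ                  7,326.4062    30,875.0714     173,855.4013
P = 7,326.4062; D_Mac = 4.21422 yrs; D_mod = 4.12754 yrs; C = 22.76385.
Duration effect: -4.12754 × (-0.0285) = +0.117635
Convexity effect: 0.5 × 22.76385 × (-0.0285)² = +0.0092450
ΔP/P ≈ +0.117635 + 0.0092450 = +0.126880 = +12.6880%.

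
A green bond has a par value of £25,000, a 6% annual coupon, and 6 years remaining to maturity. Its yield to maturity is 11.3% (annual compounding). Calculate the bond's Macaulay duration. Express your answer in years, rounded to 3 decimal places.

5.091 years

Periodic yield y = 0.113. Discount each cash flow and weight by its year:
  t   CF        PV=CF/(1+0.113)^t    t·PV
  1     1,500.00     1,347.7089     1,347.7089
  2     1,500.00     1,210.8795     2,421.7590
  3     1,500.00     1,087.9421     3,263.8262
  4     1,500.00       977.4861     3,909.9445
  5     1,500.00       878.2445     4,391.2225
  6    26,500.00    13,940.3888    83,642.3331
  Σ                 19,442.6499    98,976.7942
Price P = Σ PV = 19,442.6499.
Macaulay duration = Σ(t·PV) / P = 98,976.7942 / 19,442.6499 = 5.09070 years.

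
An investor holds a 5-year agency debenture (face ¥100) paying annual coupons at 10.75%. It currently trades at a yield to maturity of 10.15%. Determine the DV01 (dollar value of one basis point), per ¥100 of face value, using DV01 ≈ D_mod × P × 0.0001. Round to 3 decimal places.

Periodic yield y = 0.1015.
  t   CF        PV=CF/(1+0.1015)^t    t·PV
  1        10.75         9.7594         9.7594
  2        10.75         8.8601        17.7202
  3        10.75         8.0437        24.1310
  4        10.75         7.3025        29.2099
  5       110.75        68.3001       341.5004
  Σ                    102.2658       422.3210
P = 102.2658; D_Mac = 4.12964 yrs; D_mod = 3.74911 yrs.
DV01 ≈ 3.74911 × 102.2658 × 0.0001 = 0.038341.

¥0.038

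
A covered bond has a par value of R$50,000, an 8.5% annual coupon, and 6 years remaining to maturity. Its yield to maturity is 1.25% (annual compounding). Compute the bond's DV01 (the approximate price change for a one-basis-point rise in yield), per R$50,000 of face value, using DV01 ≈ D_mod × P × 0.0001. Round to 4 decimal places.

R$35.8558

Periodic yield y = 0.0125.
  t   CF        PV=CF/(1+0.0125)^t    t·PV
  1     4,250.00     4,197.5309     4,197.5309
  2     4,250.00     4,145.7095     8,291.4190
  3     4,250.00     4,094.5279    12,283.5837
  4     4,250.00     4,043.9782    16,175.9127
  5     4,250.00     3,994.0525    19,970.2626
  6    54,250.00    50,353.4870   302,120.9221
  Σ                 70,829.2860   363,039.6309
P = 70,829.2860; D_Mac = 5.12556 yrs; D_mod = 5.06228 yrs.
DV01 ≈ 5.06228 × 70,829.2860 × 0.0001 = 35.855766.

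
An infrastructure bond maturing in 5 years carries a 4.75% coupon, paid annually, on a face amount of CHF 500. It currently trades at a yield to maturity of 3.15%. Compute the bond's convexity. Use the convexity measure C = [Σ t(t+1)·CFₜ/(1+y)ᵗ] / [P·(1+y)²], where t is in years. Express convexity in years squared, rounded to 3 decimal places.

With y = 0.0315:
  t   CF        PV=CF/(1+0.0315)^t    t·PV        t(t+1)·PV
  1        23.75        23.0247        23.0247          46.0494
  2        23.75        22.3216        44.6432         133.9295
  3        23.75        21.6399        64.9198         259.6792
  4        23.75        20.9791        83.9164         419.5818
  5       523.75       448.5159     2,242.5797      13,455.4780
  Σ                    536.4813     2,459.0837      14,314.7180
P = 536.4813.
Convexity = Σ t(t+1)·PV / [P·(1+y)²] = 14,314.7180 / (536.4813 × 1.063992) = 25.07782.

25.078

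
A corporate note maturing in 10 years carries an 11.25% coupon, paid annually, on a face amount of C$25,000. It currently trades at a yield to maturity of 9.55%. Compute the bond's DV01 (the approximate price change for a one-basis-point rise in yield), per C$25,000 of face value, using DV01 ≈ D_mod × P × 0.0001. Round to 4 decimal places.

Periodic yield y = 0.0955.
  t   CF        PV=CF/(1+0.0955)^t    t·PV
  1     2,812.50     2,567.3209     2,567.3209
  2     2,812.50     2,343.5152     4,687.0303
  3     2,812.50     2,139.2197     6,417.6590
  4     2,812.50     1,952.7336     7,810.9345
  5     2,812.50     1,782.5044     8,912.5222
  6     2,812.50     1,627.1150     9,762.6898
  7     2,812.50     1,485.2715    10,396.9007
  8     2,812.50     1,355.7933    10,846.3462
  9     2,812.50     1,237.6023    11,138.4203
  10   27,812.50    11,171.6214   111,716.2140
  Σ                 27,662.6972   184,256.0380
P = 27,662.6972; D_Mac = 6.66081 yrs; D_mod = 6.08016 yrs.
DV01 ≈ 6.08016 × 27,662.6972 × 0.0001 = 16.819355.

C$16.8194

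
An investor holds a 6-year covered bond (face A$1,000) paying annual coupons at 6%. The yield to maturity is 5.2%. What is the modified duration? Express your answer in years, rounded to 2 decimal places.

Periodic yield y = 0.052. First find Macaulay duration:
  t   CF        PV=CF/(1+0.052)^t    t·PV
  1        60.00        57.0342        57.0342
  2        60.00        54.2150       108.4301
  3        60.00        51.5352       154.6056
  4        60.00        48.9878       195.9514
  5        60.00        46.5664       232.8319
  6     1,060.00       782.0084     4,692.0505
  Σ                  1,040.3471     5,440.9037
P = 1,040.3471; Macaulay duration = 5,440.9037 / 1,040.3471 = 5.22989 years.
Modified duration = D_Mac / (1 + y) = 5.22989 / 1.052 = 4.97138 years.

4.97 years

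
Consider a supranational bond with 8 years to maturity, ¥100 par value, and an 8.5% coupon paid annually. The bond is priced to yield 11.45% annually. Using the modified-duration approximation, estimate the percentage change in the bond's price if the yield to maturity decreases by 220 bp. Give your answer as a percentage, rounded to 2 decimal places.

+11.73%

Periodic yield y = 0.1145. Modified duration first:
  t   CF        PV=CF/(1+0.1145)^t    t·PV
  1         8.50         7.6267         7.6267
  2         8.50         6.8432        13.6864
  3         8.50         6.1401        18.4204
  4         8.50         5.5093        22.0373
  5         8.50         4.9433        24.7166
  6         8.50         4.4355        26.6127
  7         8.50         3.9798        27.8584
  8       108.50        45.5816       364.6525
  Σ                     85.0595       505.6111
P = 85.0595; D_Mac = 5.94420 yrs; D_mod = 5.94420/(1+0.1145) = 5.33352 yrs.
ΔP/P ≈ -D_mod · Δy = -5.33352 × (-0.022) = +0.117337 = +11.7337%.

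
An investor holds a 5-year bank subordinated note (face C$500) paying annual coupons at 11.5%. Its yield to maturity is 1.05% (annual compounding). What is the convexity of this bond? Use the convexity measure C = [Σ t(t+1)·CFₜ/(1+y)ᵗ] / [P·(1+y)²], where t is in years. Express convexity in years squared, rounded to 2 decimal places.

With y = 0.0105:
  t   CF        PV=CF/(1+0.0105)^t    t·PV        t(t+1)·PV
  1        57.50        56.9025        56.9025         113.8050
  2        57.50        56.3113       112.6225         337.8675
  3        57.50        55.7261       167.1784         668.7136
  4        57.50        55.1471       220.5883       1,102.9417
  5       557.50       529.1311     2,645.6555      15,873.9328
  Σ                    753.2181     3,202.9472      18,097.2607
P = 753.2181.
Convexity = Σ t(t+1)·PV / [P·(1+y)²] = 18,097.2607 / (753.2181 × 1.021110) = 23.52987.

23.53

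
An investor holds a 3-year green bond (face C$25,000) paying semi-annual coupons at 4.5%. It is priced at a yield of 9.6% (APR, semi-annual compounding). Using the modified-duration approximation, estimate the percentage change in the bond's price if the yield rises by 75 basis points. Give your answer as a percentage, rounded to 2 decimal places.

-2.02%

Periodic yield y = 0.048. Modified duration first:
  t   CF        PV=CF/(1+0.048)^t    t·PV
  1       562.50       536.7366       536.7366
  2       562.50       512.1533     1,024.3066
  3       562.50       488.6959     1,466.0876
  4       562.50       466.3129     1,865.2515
  5       562.50       444.9550     2,224.7751
  6    25,562.50    19,294.5933   115,767.5600
  Σ                 21,743.4470   122,884.7174
P = 21,743.4470; D_Mac = 5.65157 half-year periods = 2.82579 yrs; D_mod = 2.82579/(1+0.048) = 2.69636 yrs.
ΔP/P ≈ -D_mod · Δy = -2.69636 × (+0.0075) = -0.020223 = -2.0223%.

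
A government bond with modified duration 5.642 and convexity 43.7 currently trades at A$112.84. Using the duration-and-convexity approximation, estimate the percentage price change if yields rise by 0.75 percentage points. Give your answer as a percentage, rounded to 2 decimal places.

Duration effect: -D_mod·Δy = -5.642 × (+0.0075) = -0.042315
Convexity effect: ½·C·(Δy)² = 0.5 × 43.7 × (0.0075)² = +0.0012290625
ΔP/P ≈ -0.042315 + 0.0012290625 = -0.0410859375
= -4.10859375%.

-4.11%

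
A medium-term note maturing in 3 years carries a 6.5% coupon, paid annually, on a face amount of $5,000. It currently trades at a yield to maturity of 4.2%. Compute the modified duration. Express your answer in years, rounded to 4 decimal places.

2.7125 years

Periodic yield y = 0.042. First find Macaulay duration:
  t   CF        PV=CF/(1+0.042)^t    t·PV
  1       325.00       311.9002       311.9002
  2       325.00       299.3284       598.6568
  3     5,325.00     4,706.6993    14,120.0980
  Σ                  5,317.9279    15,030.6550
P = 5,317.9279; Macaulay duration = 15,030.6550 / 5,317.9279 = 2.82641 years.
Modified duration = D_Mac / (1 + y) = 2.82641 / 1.042 = 2.71249 years.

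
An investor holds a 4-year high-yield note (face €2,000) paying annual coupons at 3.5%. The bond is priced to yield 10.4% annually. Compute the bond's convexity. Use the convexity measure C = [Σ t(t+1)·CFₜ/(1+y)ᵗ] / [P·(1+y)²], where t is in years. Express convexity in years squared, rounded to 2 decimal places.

15.17

With y = 0.104:
  t   CF        PV=CF/(1+0.104)^t    t·PV        t(t+1)·PV
  1        70.00        63.4058        63.4058         126.8116
  2        70.00        57.4328       114.8656         344.5967
  3        70.00        52.0225       156.0674         624.2694
  4     2,070.00     1,393.4585     5,573.8342      27,869.1708
  Σ                  1,566.3196     5,908.1729      28,964.8486
P = 1,566.3196.
Convexity = Σ t(t+1)·PV / [P·(1+y)²] = 28,964.8486 / (1,566.3196 × 1.218816) = 15.17235.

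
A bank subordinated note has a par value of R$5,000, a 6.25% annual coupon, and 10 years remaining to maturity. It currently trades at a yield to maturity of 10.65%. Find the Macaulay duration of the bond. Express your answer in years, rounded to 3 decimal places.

Periodic yield y = 0.1065. Discount each cash flow and weight by its year:
  t   CF        PV=CF/(1+0.1065)^t    t·PV
  1       312.50       282.4221       282.4221
  2       312.50       255.2391       510.4782
  3       312.50       230.6725       692.0174
  4       312.50       208.4704       833.8815
  5       312.50       188.4052       942.0261
  6       312.50       170.2713     1,021.6279
  7       312.50       153.8828     1,077.1796
  8       312.50       139.0717     1,112.5734
  9       312.50       125.6861     1,131.1749
  10    5,312.50     1,931.0111    19,310.1106
  Σ                  3,685.1322    26,913.4917
Price P = Σ PV = 3,685.1322.
Macaulay duration = Σ(t·PV) / P = 26,913.4917 / 3,685.1322 = 7.30326 years.

7.303 years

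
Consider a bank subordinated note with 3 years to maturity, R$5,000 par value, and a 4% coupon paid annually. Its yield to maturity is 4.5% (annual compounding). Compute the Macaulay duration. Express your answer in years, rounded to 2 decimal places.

2.89 years

Periodic yield y = 0.045. Discount each cash flow and weight by its year:
  t   CF        PV=CF/(1+0.045)^t    t·PV
  1       200.00       191.3876       191.3876
  2       200.00       183.1460       366.2920
  3     5,200.00     4,556.7423    13,670.2270
  Σ                  4,931.2759    14,227.9066
Price P = Σ PV = 4,931.2759.
Macaulay duration = Σ(t·PV) / P = 14,227.9066 / 4,931.2759 = 2.88524 years.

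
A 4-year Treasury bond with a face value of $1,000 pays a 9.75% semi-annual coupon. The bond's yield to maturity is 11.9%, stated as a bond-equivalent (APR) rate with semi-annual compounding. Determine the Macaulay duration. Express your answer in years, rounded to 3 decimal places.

Periodic yield y = 0.0595. Discount each cash flow and weight by its period:
  t   CF        PV=CF/(1+0.0595)^t    t·PV
  1        48.75        46.0123        46.0123
  2        48.75        43.4283        86.8566
  3        48.75        40.9894       122.9682
  4        48.75        38.6875       154.7500
  5        48.75        36.5149       182.5744
  6        48.75        34.4643       206.7855
  7        48.75        32.5288       227.7015
  8     1,048.75       660.4870     5,283.8961
  Σ                    933.1124     6,311.5447
Price P = Σ PV = 933.1124.
Macaulay duration = Σ(t·PV) / P = 6,311.5447 / 933.1124 = 6.76397 half-year periods.
In years: 6.76397 / 2 = 3.38199 years.

3.382 years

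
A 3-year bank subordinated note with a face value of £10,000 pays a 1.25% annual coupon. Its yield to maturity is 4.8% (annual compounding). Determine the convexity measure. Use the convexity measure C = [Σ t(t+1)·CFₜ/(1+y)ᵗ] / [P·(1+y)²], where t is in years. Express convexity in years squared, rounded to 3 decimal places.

10.737

With y = 0.048:
  t   CF        PV=CF/(1+0.048)^t    t·PV        t(t+1)·PV
  1       125.00       119.2748       119.2748         238.5496
  2       125.00       113.8118       227.6237         682.8710
  3    10,125.00     8,796.5259    26,389.5776     105,558.3104
  Σ                  9,029.6125    26,736.4761     106,479.7310
P = 9,029.6125.
Convexity = Σ t(t+1)·PV / [P·(1+y)²] = 106,479.7310 / (9,029.6125 × 1.098304) = 10.73681.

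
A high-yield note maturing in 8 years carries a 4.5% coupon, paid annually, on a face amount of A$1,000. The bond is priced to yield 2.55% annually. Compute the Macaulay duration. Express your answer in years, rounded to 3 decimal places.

6.974 years

Periodic yield y = 0.0255. Discount each cash flow and weight by its year:
  t   CF        PV=CF/(1+0.0255)^t    t·PV
  1        45.00        43.8810        43.8810
  2        45.00        42.7899        85.5798
  3        45.00        41.7259       125.1776
  4        45.00        40.6883       162.7533
  5        45.00        39.6766       198.3829
  6        45.00        38.6900       232.1399
  7        45.00        37.7279       264.0954
  8     1,045.00       854.3405     6,834.7237
  Σ                  1,139.5201     7,946.7336
Price P = Σ PV = 1,139.5201.
Macaulay duration = Σ(t·PV) / P = 7,946.7336 / 1,139.5201 = 6.97375 years.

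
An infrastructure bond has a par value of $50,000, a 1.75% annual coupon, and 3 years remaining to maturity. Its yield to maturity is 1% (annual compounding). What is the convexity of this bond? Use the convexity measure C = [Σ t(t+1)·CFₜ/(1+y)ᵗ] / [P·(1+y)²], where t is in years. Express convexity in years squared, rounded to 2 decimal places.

With y = 0.01:
  t   CF        PV=CF/(1+0.01)^t    t·PV        t(t+1)·PV
  1       875.00       866.3366       866.3366       1,732.6733
  2       875.00       857.7590     1,715.5181       5,146.5543
  3    50,875.00    49,378.7738   148,136.3213     592,545.2853
  Σ                 51,102.8695   150,718.1760     599,424.5128
P = 51,102.8695.
Convexity = Σ t(t+1)·PV / [P·(1+y)²] = 599,424.5128 / (51,102.8695 × 1.020100) = 11.49864.

11.50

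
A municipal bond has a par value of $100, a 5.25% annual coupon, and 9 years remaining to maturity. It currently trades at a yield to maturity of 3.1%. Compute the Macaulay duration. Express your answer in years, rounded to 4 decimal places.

7.5341 years

Periodic yield y = 0.031. Discount each cash flow and weight by its year:
  t   CF        PV=CF/(1+0.031)^t    t·PV
  1         5.25         5.0921         5.0921
  2         5.25         4.9390         9.8781
  3         5.25         4.7905        14.3716
  4         5.25         4.6465        18.5859
  5         5.25         4.5068        22.5339
  6         5.25         4.3713        26.2276
  7         5.25         4.2398        29.6788
  8         5.25         4.1123        32.8988
  9       105.25        79.9639       719.6753
  Σ                    116.6623       878.9422
Price P = Σ PV = 116.6623.
Macaulay duration = Σ(t·PV) / P = 878.9422 / 116.6623 = 7.53407 years.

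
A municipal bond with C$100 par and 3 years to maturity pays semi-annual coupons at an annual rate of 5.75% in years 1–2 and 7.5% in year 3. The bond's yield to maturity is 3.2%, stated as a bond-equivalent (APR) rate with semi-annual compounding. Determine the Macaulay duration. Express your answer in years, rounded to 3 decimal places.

2.805 years

Periodic yield y = 0.016. Discount each cash flow and weight by its period:
  t   CF        PV=CF/(1+0.016)^t    t·PV
  1        2.875         2.8297         2.8297
  2        2.875         2.7852         5.5703
  3        2.875         2.7413         8.2239
  4        2.875         2.6981        10.7925
  5        3.750         3.4639        17.3194
  6      103.750        94.3248       565.9488
  Σ                    108.8430       610.6846
Price P = Σ PV = 108.8430.
Macaulay duration = Σ(t·PV) / P = 610.6846 / 108.8430 = 5.61069 half-year periods.
In years: 5.61069 / 2 = 2.80535 years.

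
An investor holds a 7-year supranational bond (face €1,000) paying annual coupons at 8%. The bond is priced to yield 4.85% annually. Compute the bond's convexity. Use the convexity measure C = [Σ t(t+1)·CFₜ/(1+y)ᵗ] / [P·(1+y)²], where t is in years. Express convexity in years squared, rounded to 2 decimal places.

With y = 0.0485:
  t   CF        PV=CF/(1+0.0485)^t    t·PV        t(t+1)·PV
  1        80.00        76.2995        76.2995         152.5990
  2        80.00        72.7701       145.5402         436.6207
  3        80.00        69.4040       208.2121         832.8483
  4        80.00        66.1936       264.7746       1,323.8728
  5        80.00        63.1317       315.6587       1,893.9524
  6        80.00        60.2115       361.2689       2,528.8826
  7     1,080.00       775.2552     5,426.7867      43,414.2936
  Σ                  1,183.2657     6,798.5407      50,583.0694
P = 1,183.2657.
Convexity = Σ t(t+1)·PV / [P·(1+y)²] = 50,583.0694 / (1,183.2657 × 1.099352) = 38.88535.

38.89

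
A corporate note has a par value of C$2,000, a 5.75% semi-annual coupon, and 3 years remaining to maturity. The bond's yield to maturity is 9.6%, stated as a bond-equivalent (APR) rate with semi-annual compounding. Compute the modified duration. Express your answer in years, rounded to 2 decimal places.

Periodic yield y = 0.048. First find Macaulay duration:
  t   CF        PV=CF/(1+0.048)^t    t·PV
  1        57.50        54.8664        54.8664
  2        57.50        52.3534       104.7069
  3        57.50        49.9556       149.8667
  4        57.50        47.6675       190.6701
  5        57.50        45.4843       227.4215
  6     2,057.50     1,553.0025     9,318.0149
  Σ                  1,803.3297    10,045.5465
P = 1,803.3297; Macaulay duration = 10,045.5465 / 1,803.3297 = 5.57055 half-year periods = 2.78528 years.
Modified duration = D_Mac / (1 + y) = 2.78528 / 1.048 = 2.65771 years.

2.66 years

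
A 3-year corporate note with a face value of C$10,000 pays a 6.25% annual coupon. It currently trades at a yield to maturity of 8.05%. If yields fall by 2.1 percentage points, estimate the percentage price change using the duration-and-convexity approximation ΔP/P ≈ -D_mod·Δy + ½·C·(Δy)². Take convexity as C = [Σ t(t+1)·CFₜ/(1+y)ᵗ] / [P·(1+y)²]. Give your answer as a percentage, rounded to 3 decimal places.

+5.695%

With y = 0.0805:
  t   CF        PV=CF/(1+0.0805)^t    t·PV        t(t+1)·PV
  1       625.00       578.4359       578.4359       1,156.8718
  2       625.00       535.3410     1,070.6819       3,212.0458
  3    10,625.00     8,422.7639    25,268.2916     101,073.1663
  Σ                  9,536.5407    26,917.4094     105,442.0839
P = 9,536.5407; D_Mac = 2.82255 yrs; D_mod = 2.61227 yrs; C = 9.47051.
Duration effect: -2.61227 × (-0.021) = +0.054858
Convexity effect: 0.5 × 9.47051 × (-0.021)² = +0.0020882
ΔP/P ≈ +0.054858 + 0.0020882 = +0.056946 = +5.6946%.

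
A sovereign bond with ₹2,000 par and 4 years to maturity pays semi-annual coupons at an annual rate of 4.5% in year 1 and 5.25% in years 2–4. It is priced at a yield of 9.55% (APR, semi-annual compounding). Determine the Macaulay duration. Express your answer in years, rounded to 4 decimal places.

Periodic yield y = 0.04775. Discount each cash flow and weight by its period:
  t   CF        PV=CF/(1+0.04775)^t    t·PV
  1        45.00        42.9492        42.9492
  2        45.00        40.9918        81.9836
  3        52.50        45.6443       136.9328
  4        52.50        43.5641       174.2564
  5        52.50        41.5787       207.8935
  6        52.50        39.6838       238.1028
  7        52.50        37.8753       265.1268
  8     2,052.50     1,413.2592    11,306.0733
  Σ                  1,705.5463    12,453.3184
Price P = Σ PV = 1,705.5463.
Macaulay duration = Σ(t·PV) / P = 12,453.3184 / 1,705.5463 = 7.30166 half-year periods.
In years: 7.30166 / 2 = 3.65083 years.

3.6508 years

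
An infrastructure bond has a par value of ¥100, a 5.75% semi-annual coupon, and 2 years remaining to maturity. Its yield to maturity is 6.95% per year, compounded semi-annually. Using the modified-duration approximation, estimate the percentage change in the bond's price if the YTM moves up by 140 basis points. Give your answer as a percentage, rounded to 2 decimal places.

-2.59%

Periodic yield y = 0.03475. Modified duration first:
  t   CF        PV=CF/(1+0.03475)^t    t·PV
  1        2.875         2.7784         2.7784
  2        2.875         2.6851         5.3703
  3        2.875         2.5950         7.7849
  4      102.875        89.7363       358.9452
  Σ                     97.7948       374.8788
P = 97.7948; D_Mac = 3.83332 half-year periods = 1.91666 yrs; D_mod = 1.91666/(1+0.03475) = 1.85229 yrs.
ΔP/P ≈ -D_mod · Δy = -1.85229 × (+0.014) = -0.025932 = -2.5932%.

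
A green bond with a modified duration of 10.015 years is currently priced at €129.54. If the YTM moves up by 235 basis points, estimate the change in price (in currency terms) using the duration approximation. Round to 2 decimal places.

-€30.49

Duration approximation: ΔP/P ≈ -D_mod · Δy = -10.015 × (+0.0235) = -0.2353525.
ΔP ≈ 129.54 × (-0.2353525) = -30.48756285.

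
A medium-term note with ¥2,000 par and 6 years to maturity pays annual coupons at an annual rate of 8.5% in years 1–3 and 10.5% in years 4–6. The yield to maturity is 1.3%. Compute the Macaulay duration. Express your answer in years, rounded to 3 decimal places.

5.119 years

Periodic yield y = 0.013. Discount each cash flow and weight by its year:
  t   CF        PV=CF/(1+0.013)^t    t·PV
  1       170.00       167.8184       167.8184
  2       170.00       165.6647       331.3294
  3       170.00       163.5387       490.6161
  4       210.00       199.4259       797.7035
  5       210.00       196.8666       984.3331
  6     2,210.00     2,045.1991    12,271.1948
  Σ                  2,938.5134    15,042.9954
Price P = Σ PV = 2,938.5134.
Macaulay duration = Σ(t·PV) / P = 15,042.9954 / 2,938.5134 = 5.11925 years.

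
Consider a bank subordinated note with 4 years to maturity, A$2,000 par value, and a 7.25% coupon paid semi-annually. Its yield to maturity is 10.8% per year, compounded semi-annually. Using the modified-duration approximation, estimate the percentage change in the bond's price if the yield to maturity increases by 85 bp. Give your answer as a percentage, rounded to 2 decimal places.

-2.83%

Periodic yield y = 0.054. Modified duration first:
  t   CF        PV=CF/(1+0.054)^t    t·PV
  1        72.50        68.7856        68.7856
  2        72.50        65.2615       130.5229
  3        72.50        61.9179       185.7537
  4        72.50        58.7456       234.9825
  5        72.50        55.7359       278.6795
  6        72.50        52.8804       317.2821
  7        72.50        50.1711       351.1978
  8     2,072.50     1,360.7228    10,885.7822
  Σ                  1,774.2207    12,452.9862
P = 1,774.2207; D_Mac = 7.01885 half-year periods = 3.50942 yrs; D_mod = 3.50942/(1+0.054) = 3.32962 yrs.
ΔP/P ≈ -D_mod · Δy = -3.32962 × (+0.0085) = -0.028302 = -2.8302%.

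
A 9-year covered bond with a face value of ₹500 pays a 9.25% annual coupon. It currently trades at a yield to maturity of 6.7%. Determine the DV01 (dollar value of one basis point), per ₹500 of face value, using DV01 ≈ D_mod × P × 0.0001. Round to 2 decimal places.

Periodic yield y = 0.067.
  t   CF        PV=CF/(1+0.067)^t    t·PV
  1        46.25        43.3458        43.3458
  2        46.25        40.6240        81.2480
  3        46.25        38.0731       114.2194
  4        46.25        35.6824       142.7296
  5        46.25        33.4418       167.2090
  6        46.25        31.3419       188.0514
  7        46.25        29.3738       205.6169
  8        46.25        27.5294       220.2350
  9       546.25       304.7275     2,742.5477
  Σ                    584.1398     3,905.2028
P = 584.1398; D_Mac = 6.68539 yrs; D_mod = 6.26560 yrs.
DV01 ≈ 6.26560 × 584.1398 × 0.0001 = 0.365998.

₹0.37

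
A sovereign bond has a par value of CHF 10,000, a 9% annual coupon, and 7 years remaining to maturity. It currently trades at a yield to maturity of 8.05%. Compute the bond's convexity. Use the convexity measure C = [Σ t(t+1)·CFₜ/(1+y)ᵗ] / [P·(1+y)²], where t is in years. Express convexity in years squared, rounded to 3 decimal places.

With y = 0.0805:
  t   CF        PV=CF/(1+0.0805)^t    t·PV        t(t+1)·PV
  1       900.00       832.9477       832.9477       1,665.8954
  2       900.00       770.8910     1,541.7820       4,625.3459
  3       900.00       713.4576     2,140.3729       8,561.4917
  4       900.00       660.3032     2,641.2129      13,206.0647
  5       900.00       611.1090     3,055.5448      18,333.2689
  6       900.00       565.5798     3,393.4787      23,754.3512
  7    10,900.00     6,339.4722    44,376.3052     355,010.4413
  Σ                 10,493.7605    57,981.6443     425,156.8591
P = 10,493.7605.
Convexity = Σ t(t+1)·PV / [P·(1+y)²] = 425,156.8591 / (10,493.7605 × 1.167480) = 34.70312.

34.703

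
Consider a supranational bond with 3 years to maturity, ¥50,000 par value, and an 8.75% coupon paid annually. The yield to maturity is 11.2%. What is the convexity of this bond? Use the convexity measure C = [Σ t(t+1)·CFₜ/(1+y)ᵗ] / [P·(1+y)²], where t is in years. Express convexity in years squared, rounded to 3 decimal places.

8.663

With y = 0.112:
  t   CF        PV=CF/(1+0.112)^t    t·PV        t(t+1)·PV
  1     4,375.00     3,934.3525     3,934.3525       7,868.7050
  2     4,375.00     3,538.0868     7,076.1736      21,228.5208
  3    54,375.00    39,544.3925   118,633.1775     474,532.7101
  Σ                 47,016.8318   129,643.7036     503,629.9360
P = 47,016.8318.
Convexity = Σ t(t+1)·PV / [P·(1+y)²] = 503,629.9360 / (47,016.8318 × 1.236544) = 8.66261.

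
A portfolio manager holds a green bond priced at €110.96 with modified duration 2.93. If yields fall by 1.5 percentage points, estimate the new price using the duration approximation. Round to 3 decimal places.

€115.837

Duration approximation: ΔP/P ≈ -D_mod · Δy = -2.93 × (-0.015) = +0.043950.
New price ≈ 110.96 × (1 + 0.043950) = 115.836692.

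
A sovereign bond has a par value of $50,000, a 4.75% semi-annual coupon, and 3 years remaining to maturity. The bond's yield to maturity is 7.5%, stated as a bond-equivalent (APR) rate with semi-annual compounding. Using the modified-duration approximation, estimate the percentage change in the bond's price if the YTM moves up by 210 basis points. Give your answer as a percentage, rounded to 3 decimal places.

Periodic yield y = 0.0375. Modified duration first:
  t   CF        PV=CF/(1+0.0375)^t    t·PV
  1     1,187.50     1,144.5783     1,144.5783
  2     1,187.50     1,103.2080     2,206.4160
  3     1,187.50     1,063.3330     3,189.9991
  4     1,187.50     1,024.8993     4,099.5972
  5     1,187.50       987.8547     4,939.2737
  6    51,187.50    41,042.6399   246,255.8392
  Σ                 46,366.5133   261,835.7035
P = 46,366.5133; D_Mac = 5.64709 half-year periods = 2.82354 yrs; D_mod = 2.82354/(1+0.0375) = 2.72149 yrs.
ΔP/P ≈ -D_mod · Δy = -2.72149 × (+0.021) = -0.057151 = -5.7151%.

-5.715%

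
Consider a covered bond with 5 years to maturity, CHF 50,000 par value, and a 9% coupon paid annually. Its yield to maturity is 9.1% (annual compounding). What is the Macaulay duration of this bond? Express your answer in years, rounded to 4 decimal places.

4.2381 years

Periodic yield y = 0.091. Discount each cash flow and weight by its year:
  t   CF        PV=CF/(1+0.091)^t    t·PV
  1     4,500.00     4,124.6563     4,124.6563
  2     4,500.00     3,780.6199     7,561.2397
  3     4,500.00     3,465.2794    10,395.8383
  4     4,500.00     3,176.2415    12,704.9659
  5    54,500.00    35,259.2240   176,296.1198
  Σ                 49,806.0210   211,082.8200
Price P = Σ PV = 49,806.0210.
Macaulay duration = Σ(t·PV) / P = 211,082.8200 / 49,806.0210 = 4.23810 years.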